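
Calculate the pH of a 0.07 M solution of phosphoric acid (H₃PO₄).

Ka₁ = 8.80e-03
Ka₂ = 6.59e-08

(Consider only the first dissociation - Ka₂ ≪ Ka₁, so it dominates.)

First dissociation dominates. From Ka₁ = [H⁺][HA⁻]/[H₂A], x² + Ka₁·x − Ka₁·C = 0 with C = 0.07 M and Ka₁ = 8.80e-03. Solving: [H⁺] = (−Ka₁ + √(Ka₁² + 4·Ka₁·C)) / 2 = 2.0806e-02 M. pH = -log(2.0806e-02) = 1.68.

pH = 1.68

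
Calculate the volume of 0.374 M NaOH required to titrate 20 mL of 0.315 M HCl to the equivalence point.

At equivalence: moles acid = moles base. moles HCl = 0.315 × 20/1000 = 0.0063 mol. V_base = moles / 0.374 × 1000 = 16.8 mL.

V_{base} = 16.8 mL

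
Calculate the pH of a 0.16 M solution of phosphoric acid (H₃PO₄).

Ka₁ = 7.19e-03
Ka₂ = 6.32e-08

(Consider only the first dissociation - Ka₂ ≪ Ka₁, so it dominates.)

First dissociation dominates. From Ka₁ = [H⁺][HA⁻]/[H₂A], x² + Ka₁·x − Ka₁·C = 0 with C = 0.16 M and Ka₁ = 7.19e-03. Solving: [H⁺] = (−Ka₁ + √(Ka₁² + 4·Ka₁·C)) / 2 = 3.0513e-02 M. pH = -log(3.0513e-02) = 1.52.

pH = 1.52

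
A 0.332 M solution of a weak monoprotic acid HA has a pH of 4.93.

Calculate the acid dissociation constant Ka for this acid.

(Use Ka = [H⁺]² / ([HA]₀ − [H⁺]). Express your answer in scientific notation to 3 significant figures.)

[H⁺] = 10^(−pH) = 10^(−4.93) = 1.175e-05 M. For HA ⇌ H⁺ + A⁻, Ka = [H⁺][A⁻]/[HA] = [H⁺]² / ([HA]₀ − [H⁺]) = (1.175e-05)² / (0.332 − 1.175e-05) = 4.16e-10.

K_a = 4.16e-10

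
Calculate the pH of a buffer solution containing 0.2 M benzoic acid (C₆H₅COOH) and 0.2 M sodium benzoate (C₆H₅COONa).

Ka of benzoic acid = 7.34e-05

pKa = -log(7.34e-05) = 4.13. pH = pKa + log([A⁻]/[HA]) = 4.13 + log(0.2/0.2)

pH = 4.13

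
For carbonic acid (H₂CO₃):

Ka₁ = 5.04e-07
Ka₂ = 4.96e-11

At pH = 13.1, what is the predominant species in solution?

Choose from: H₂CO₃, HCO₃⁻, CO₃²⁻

pKa₁ = 6.30, pKa₂ = 10.30. For a polyprotic acid the predominant species crosses at each pKa: below pKa_n the protonated form dominates, above it the deprotonated form does. At pH = 13.1, the predominant species is CO₃²⁻.

CO₃²⁻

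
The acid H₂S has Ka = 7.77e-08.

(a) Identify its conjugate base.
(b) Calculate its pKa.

(a) The conjugate base is formed by removing one H⁺ from H₂S, giving HS⁻. (b) pKa = -log(Ka) = -log(7.77e-08) = 7.11.

Conjugate base: HS⁻; pK_a = 7.11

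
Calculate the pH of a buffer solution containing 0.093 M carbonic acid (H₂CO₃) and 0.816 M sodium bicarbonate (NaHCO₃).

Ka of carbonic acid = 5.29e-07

pKa = -log(5.29e-07) = 6.28. pH = pKa + log([A⁻]/[HA]) = 6.28 + log(0.816/0.093)

pH = 7.22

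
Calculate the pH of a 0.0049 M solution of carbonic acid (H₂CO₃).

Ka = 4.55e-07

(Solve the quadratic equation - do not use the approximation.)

x² + Ka×x - Ka×C = 0. Using quadratic formula: [H⁺] = 4.6991e-05

pH = 4.33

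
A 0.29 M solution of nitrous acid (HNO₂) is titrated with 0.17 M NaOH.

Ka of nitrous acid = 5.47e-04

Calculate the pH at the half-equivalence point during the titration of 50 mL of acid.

At half-equivalence [HA] = [A⁻], so Henderson-Hasselbalch gives pH = pKa = -log(5.47e-04) = 3.26.

pH = pKa = 3.26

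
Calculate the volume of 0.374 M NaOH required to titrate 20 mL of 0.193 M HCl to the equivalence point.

At equivalence: moles acid = moles base. moles HCl = 0.193 × 20/1000 = 0.00386 mol. V_base = moles / 0.374 × 1000 = 10.3 mL.

V_{base} = 10.3 mL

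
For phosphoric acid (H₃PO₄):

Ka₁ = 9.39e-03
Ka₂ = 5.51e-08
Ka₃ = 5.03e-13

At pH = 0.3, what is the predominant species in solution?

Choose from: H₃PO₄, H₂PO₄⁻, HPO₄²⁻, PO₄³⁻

pKa₁ = 2.03, pKa₂ = 7.26, pKa₃ = 12.30. For a polyprotic acid the predominant species crosses at each pKa: below pKa_n the protonated form dominates, above it the deprotonated form does. At pH = 0.3, the predominant species is H₃PO₄.

H₃PO₄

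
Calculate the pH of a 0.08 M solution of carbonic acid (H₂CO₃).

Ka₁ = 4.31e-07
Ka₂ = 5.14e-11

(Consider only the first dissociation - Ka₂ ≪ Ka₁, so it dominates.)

First dissociation dominates. From Ka₁ = [H⁺][HA⁻]/[H₂A], x² + Ka₁·x − Ka₁·C = 0 with C = 0.08 M and Ka₁ = 4.31e-07. Solving: [H⁺] = (−Ka₁ + √(Ka₁² + 4·Ka₁·C)) / 2 = 1.8547e-04 M. pH = -log(1.8547e-04) = 3.73.

pH = 3.73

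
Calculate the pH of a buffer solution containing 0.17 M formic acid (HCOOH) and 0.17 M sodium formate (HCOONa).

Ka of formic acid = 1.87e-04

pKa = -log(1.87e-04) = 3.73. pH = pKa + log([A⁻]/[HA]) = 3.73 + log(0.17/0.17)

pH = 3.73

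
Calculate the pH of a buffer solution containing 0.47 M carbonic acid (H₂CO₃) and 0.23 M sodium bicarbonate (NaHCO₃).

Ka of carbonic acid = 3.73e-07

pKa = -log(3.73e-07) = 6.43. pH = pKa + log([A⁻]/[HA]) = 6.43 + log(0.23/0.47)

pH = 6.12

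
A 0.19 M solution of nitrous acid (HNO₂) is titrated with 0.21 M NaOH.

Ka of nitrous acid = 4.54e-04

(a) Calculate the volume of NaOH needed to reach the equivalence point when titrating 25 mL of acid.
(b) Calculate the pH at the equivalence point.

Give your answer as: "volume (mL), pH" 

moles acid = 0.19 × 25/1000 = 0.00475 mol; V_base = moles/0.21 × 1000 = 22.6 mL. At equivalence only the conjugate base is present: [A⁻] = 0.00475/0.048 = 9.9750e-02 M. Kb = Kw/Ka = 2.20e-11; [OH⁻] = √(Kb × [A⁻]) = 1.4823e-06; pOH = 5.83; pH = 14 - pOH = 8.17.

V = 22.6 mL, pH = 8.17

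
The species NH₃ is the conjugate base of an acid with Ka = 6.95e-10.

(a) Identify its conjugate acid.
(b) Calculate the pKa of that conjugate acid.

(a) The conjugate acid is formed by adding one H⁺ to NH₃, giving NH₄⁺. (b) pKa = -log(Ka) = -log(6.95e-10) = 9.16.

Conjugate acid: NH₄⁺; pK_a = 9.16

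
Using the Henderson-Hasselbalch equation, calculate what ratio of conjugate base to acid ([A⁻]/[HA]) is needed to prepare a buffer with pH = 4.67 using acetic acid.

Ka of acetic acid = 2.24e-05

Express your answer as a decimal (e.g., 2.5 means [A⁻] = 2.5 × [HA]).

pKa = -log(2.24e-05) = 4.6498. pH = pKa + log([A⁻]/[HA]), so log([A⁻]/[HA]) = pH − pKa = 4.67 − 4.6498 = 0.0202. [A⁻]/[HA] = 10^(0.0202) = 1.05

[A⁻]/[HA] = 1.05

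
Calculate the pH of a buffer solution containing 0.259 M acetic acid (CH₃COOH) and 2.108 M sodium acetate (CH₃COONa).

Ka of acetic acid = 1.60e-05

pKa = -log(1.60e-05) = 4.80. pH = pKa + log([A⁻]/[HA]) = 4.80 + log(2.108/0.259)

pH = 5.71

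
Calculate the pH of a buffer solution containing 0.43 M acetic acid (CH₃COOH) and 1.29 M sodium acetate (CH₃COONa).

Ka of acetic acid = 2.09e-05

pKa = -log(2.09e-05) = 4.68. pH = pKa + log([A⁻]/[HA]) = 4.68 + log(1.29/0.43)

pH = 5.16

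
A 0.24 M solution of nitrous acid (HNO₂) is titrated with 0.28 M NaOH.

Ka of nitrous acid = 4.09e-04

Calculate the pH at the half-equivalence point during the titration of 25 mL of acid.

At half-equivalence [HA] = [A⁻], so Henderson-Hasselbalch gives pH = pKa = -log(4.09e-04) = 3.39.

pH = pKa = 3.39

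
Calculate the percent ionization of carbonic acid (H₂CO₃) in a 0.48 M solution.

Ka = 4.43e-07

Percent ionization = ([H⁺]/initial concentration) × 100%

Using Ka equilibrium: x² + Ka×x - Ka×C = 0. Solving: [H⁺] = 4.6091e-04. Percent = (4.6091e-04/0.48) × 100

Percent ionization = 0.096%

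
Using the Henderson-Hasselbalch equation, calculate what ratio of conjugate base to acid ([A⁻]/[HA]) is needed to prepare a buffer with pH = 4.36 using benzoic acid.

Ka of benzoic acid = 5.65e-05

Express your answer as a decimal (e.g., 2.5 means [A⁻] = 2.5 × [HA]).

pKa = -log(5.65e-05) = 4.2480. pH = pKa + log([A⁻]/[HA]), so log([A⁻]/[HA]) = pH − pKa = 4.36 − 4.2480 = 0.1120. [A⁻]/[HA] = 10^(0.1120) = 1.29

[A⁻]/[HA] = 1.29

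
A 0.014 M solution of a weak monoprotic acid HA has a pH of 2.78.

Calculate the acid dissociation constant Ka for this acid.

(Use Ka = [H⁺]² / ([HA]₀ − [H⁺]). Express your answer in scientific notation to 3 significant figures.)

[H⁺] = 10^(−pH) = 10^(−2.78) = 1.660e-03 M. For HA ⇌ H⁺ + A⁻, Ka = [H⁺][A⁻]/[HA] = [H⁺]² / ([HA]₀ − [H⁺]) = (1.660e-03)² / (0.014 − 1.660e-03) = 2.23e-04.

K_a = 2.23e-04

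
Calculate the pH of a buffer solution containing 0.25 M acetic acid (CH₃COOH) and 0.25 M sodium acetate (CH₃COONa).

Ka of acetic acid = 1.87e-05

pKa = -log(1.87e-05) = 4.73. pH = pKa + log([A⁻]/[HA]) = 4.73 + log(0.25/0.25)

pH = 4.73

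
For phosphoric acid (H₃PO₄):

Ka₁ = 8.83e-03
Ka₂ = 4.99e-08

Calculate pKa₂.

pKa₂ = -log(Ka₂) = -log(4.99e-08) = 7.30.

pK_{a2} = 7.30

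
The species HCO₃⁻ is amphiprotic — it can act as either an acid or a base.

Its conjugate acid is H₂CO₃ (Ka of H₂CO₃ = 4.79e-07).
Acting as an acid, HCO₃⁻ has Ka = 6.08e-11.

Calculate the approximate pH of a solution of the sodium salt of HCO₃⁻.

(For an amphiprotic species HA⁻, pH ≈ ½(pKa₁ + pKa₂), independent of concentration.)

pKa₁ = -log(4.79e-07) = 6.32; pKa₂ = -log(6.08e-11) = 10.22. For an amphiprotic species, pH ≈ ½(pKa₁ + pKa₂) = ½(6.32 + 10.22) = 8.27.

pH = 8.27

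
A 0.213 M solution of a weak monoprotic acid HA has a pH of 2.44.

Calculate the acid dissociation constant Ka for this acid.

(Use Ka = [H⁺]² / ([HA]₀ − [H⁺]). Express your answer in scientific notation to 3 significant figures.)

[H⁺] = 10^(−pH) = 10^(−2.44) = 3.631e-03 M. For HA ⇌ H⁺ + A⁻, Ka = [H⁺][A⁻]/[HA] = [H⁺]² / ([HA]₀ − [H⁺]) = (3.631e-03)² / (0.213 − 3.631e-03) = 6.30e-05.

K_a = 6.30e-05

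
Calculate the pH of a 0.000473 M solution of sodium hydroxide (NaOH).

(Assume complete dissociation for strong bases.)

[OH⁻] = 0.000473 M for strong base. pOH = -log[OH⁻] = 3.33, pH = 14 - pOH

pH = 10.67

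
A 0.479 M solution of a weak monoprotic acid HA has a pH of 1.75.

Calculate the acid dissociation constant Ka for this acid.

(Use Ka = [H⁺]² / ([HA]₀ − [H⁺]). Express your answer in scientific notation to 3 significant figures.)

[H⁺] = 10^(−pH) = 10^(−1.75) = 1.778e-02 M. For HA ⇌ H⁺ + A⁻, Ka = [H⁺][A⁻]/[HA] = [H⁺]² / ([HA]₀ − [H⁺]) = (1.778e-02)² / (0.479 − 1.778e-02) = 6.86e-04.

K_a = 6.86e-04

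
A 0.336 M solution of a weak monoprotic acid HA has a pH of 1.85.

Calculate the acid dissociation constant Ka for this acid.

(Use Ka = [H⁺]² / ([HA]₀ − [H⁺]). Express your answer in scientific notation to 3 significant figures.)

[H⁺] = 10^(−pH) = 10^(−1.85) = 1.413e-02 M. For HA ⇌ H⁺ + A⁻, Ka = [H⁺][A⁻]/[HA] = [H⁺]² / ([HA]₀ − [H⁺]) = (1.413e-02)² / (0.336 − 1.413e-02) = 6.20e-04.

K_a = 6.20e-04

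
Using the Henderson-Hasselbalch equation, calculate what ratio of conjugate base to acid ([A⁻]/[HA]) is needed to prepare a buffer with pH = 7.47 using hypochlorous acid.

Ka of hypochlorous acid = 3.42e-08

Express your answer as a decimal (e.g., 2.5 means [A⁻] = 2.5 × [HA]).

pKa = -log(3.42e-08) = 7.4660. pH = pKa + log([A⁻]/[HA]), so log([A⁻]/[HA]) = pH − pKa = 7.47 − 7.4660 = 0.0040. [A⁻]/[HA] = 10^(0.0040) = 1.01

[A⁻]/[HA] = 1.01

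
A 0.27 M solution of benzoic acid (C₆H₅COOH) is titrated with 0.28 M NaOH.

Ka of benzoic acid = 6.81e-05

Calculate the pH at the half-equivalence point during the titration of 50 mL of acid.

At half-equivalence [HA] = [A⁻], so Henderson-Hasselbalch gives pH = pKa = -log(6.81e-05) = 4.17.

pH = pKa = 4.17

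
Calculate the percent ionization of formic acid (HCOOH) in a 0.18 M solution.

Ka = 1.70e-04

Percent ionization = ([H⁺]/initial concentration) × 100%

Using Ka equilibrium: x² + Ka×x - Ka×C = 0. Solving: [H⁺] = 5.4474e-03. Percent = (5.4474e-03/0.18) × 100

Percent ionization = 3.03%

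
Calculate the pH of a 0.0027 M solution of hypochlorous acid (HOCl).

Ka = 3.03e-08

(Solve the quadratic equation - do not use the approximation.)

x² + Ka×x - Ka×C = 0. Using quadratic formula: [H⁺] = 9.0298e-06

pH = 5.04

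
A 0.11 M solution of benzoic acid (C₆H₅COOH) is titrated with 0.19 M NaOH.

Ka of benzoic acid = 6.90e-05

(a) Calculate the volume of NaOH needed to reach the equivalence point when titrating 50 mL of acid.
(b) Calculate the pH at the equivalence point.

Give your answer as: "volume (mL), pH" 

moles acid = 0.11 × 50/1000 = 0.0055 mol; V_base = moles/0.19 × 1000 = 28.9 mL. At equivalence only the conjugate base is present: [A⁻] = 0.0055/0.079 = 6.9667e-02 M. Kb = Kw/Ka = 1.45e-10; [OH⁻] = √(Kb × [A⁻]) = 3.1775e-06; pOH = 5.50; pH = 14 - pOH = 8.50.

V = 28.9 mL, pH = 8.50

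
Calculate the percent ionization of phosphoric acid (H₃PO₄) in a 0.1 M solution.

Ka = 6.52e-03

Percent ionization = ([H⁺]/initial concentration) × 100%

Using Ka equilibrium: x² + Ka×x - Ka×C = 0. Solving: [H⁺] = 2.2482e-02. Percent = (2.2482e-02/0.1) × 100

Percent ionization = 22.5%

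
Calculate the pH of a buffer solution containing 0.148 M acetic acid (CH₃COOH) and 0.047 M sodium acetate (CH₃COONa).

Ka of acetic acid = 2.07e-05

pKa = -log(2.07e-05) = 4.68. pH = pKa + log([A⁻]/[HA]) = 4.68 + log(0.047/0.148)

pH = 4.19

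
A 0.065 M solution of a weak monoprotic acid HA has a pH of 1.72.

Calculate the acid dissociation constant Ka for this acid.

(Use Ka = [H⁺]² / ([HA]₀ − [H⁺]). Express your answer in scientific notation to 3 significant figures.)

[H⁺] = 10^(−pH) = 10^(−1.72) = 1.905e-02 M. For HA ⇌ H⁺ + A⁻, Ka = [H⁺][A⁻]/[HA] = [H⁺]² / ([HA]₀ − [H⁺]) = (1.905e-02)² / (0.065 − 1.905e-02) = 7.90e-03.

K_a = 7.90e-03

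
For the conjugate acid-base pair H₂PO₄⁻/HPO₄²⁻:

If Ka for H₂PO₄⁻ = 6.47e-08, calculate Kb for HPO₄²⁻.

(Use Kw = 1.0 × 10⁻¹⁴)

For a conjugate pair Ka × Kb = Kw, so Kb = Kw/Ka = 1.0 × 10⁻¹⁴ / 6.47e-08 = 1.55e-07.

K_b = 1.55e-07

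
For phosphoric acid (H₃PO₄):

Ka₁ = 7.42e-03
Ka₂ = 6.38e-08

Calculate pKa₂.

pKa₂ = -log(Ka₂) = -log(6.38e-08) = 7.20.

pK_{a2} = 7.20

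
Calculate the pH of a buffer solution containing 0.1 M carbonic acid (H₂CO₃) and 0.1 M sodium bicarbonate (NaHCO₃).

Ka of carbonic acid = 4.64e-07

pKa = -log(4.64e-07) = 6.33. pH = pKa + log([A⁻]/[HA]) = 6.33 + log(0.1/0.1)

pH = 6.33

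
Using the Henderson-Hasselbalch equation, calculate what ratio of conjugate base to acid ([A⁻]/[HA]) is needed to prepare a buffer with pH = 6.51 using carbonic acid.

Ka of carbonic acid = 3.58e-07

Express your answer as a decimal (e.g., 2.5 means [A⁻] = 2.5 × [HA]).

pKa = -log(3.58e-07) = 6.4461. pH = pKa + log([A⁻]/[HA]), so log([A⁻]/[HA]) = pH − pKa = 6.51 − 6.4461 = 0.0639. [A⁻]/[HA] = 10^(0.0639) = 1.16

[A⁻]/[HA] = 1.16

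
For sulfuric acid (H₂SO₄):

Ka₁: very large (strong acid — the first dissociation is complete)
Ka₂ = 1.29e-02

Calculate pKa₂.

pKa₂ = -log(Ka₂) = -log(1.29e-02) = 1.89.

pK_{a2} = 1.89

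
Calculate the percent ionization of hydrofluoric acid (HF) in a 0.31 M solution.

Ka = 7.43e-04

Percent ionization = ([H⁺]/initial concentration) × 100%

Using Ka equilibrium: x² + Ka×x - Ka×C = 0. Solving: [H⁺] = 1.4810e-02. Percent = (1.4810e-02/0.31) × 100

Percent ionization = 4.78%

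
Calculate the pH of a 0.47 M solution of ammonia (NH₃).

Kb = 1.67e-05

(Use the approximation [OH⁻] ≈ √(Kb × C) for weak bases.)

[OH⁻] = √(Kb × C) = √(1.67e-05 × 0.47) = 2.8016e-03. pOH = 2.55, pH = 14 - pOH

pH = 11.45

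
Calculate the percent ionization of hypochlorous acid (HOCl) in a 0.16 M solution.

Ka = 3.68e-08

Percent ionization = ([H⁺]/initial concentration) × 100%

Using Ka equilibrium: x² + Ka×x - Ka×C = 0. Solving: [H⁺] = 7.6715e-05. Percent = (7.6715e-05/0.16) × 100

Percent ionization = 0.0479%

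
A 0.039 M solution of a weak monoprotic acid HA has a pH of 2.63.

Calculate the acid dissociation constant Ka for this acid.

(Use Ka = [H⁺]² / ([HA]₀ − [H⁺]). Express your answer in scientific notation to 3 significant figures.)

[H⁺] = 10^(−pH) = 10^(−2.63) = 2.344e-03 M. For HA ⇌ H⁺ + A⁻, Ka = [H⁺][A⁻]/[HA] = [H⁺]² / ([HA]₀ − [H⁺]) = (2.344e-03)² / (0.039 − 2.344e-03) = 1.50e-04.

K_a = 1.50e-04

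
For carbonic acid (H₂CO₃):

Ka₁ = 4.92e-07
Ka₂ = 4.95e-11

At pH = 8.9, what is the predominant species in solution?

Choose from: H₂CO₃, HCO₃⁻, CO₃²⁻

pKa₁ = 6.31, pKa₂ = 10.31. For a polyprotic acid the predominant species crosses at each pKa: below pKa_n the protonated form dominates, above it the deprotonated form does. At pH = 8.9, the predominant species is HCO₃⁻.

HCO₃⁻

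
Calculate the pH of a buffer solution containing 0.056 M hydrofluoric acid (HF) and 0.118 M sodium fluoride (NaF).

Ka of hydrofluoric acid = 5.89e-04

pKa = -log(5.89e-04) = 3.23. pH = pKa + log([A⁻]/[HA]) = 3.23 + log(0.118/0.056)

pH = 3.55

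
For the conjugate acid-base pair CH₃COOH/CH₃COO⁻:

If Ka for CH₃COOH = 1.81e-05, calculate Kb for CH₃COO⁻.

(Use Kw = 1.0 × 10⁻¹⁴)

For a conjugate pair Ka × Kb = Kw, so Kb = Kw/Ka = 1.0 × 10⁻¹⁴ / 1.81e-05 = 5.52e-10.

K_b = 5.52e-10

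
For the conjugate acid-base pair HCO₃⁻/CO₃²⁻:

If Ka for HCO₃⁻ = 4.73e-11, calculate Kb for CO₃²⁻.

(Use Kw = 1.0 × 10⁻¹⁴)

For a conjugate pair Ka × Kb = Kw, so Kb = Kw/Ka = 1.0 × 10⁻¹⁴ / 4.73e-11 = 2.11e-04.

K_b = 2.11e-04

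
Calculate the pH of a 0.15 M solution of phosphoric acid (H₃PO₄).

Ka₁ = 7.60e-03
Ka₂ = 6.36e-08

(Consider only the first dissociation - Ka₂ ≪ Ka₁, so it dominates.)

First dissociation dominates. From Ka₁ = [H⁺][HA⁻]/[H₂A], x² + Ka₁·x − Ka₁·C = 0 with C = 0.15 M and Ka₁ = 7.60e-03. Solving: [H⁺] = (−Ka₁ + √(Ka₁² + 4·Ka₁·C)) / 2 = 3.0177e-02 M. pH = -log(3.0177e-02) = 1.52.

pH = 1.52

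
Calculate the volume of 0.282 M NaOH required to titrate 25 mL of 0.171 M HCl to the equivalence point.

At equivalence: moles acid = moles base. moles HCl = 0.171 × 25/1000 = 0.004275 mol. V_base = moles / 0.282 × 1000 = 15.2 mL.

V_{base} = 15.2 mL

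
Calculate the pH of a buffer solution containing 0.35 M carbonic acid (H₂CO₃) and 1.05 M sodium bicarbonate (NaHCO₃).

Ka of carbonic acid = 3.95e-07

pKa = -log(3.95e-07) = 6.40. pH = pKa + log([A⁻]/[HA]) = 6.40 + log(1.05/0.35)

pH = 6.88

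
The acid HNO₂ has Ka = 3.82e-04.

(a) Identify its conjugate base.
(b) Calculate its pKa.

(a) The conjugate base is formed by removing one H⁺ from HNO₂, giving NO₂⁻. (b) pKa = -log(Ka) = -log(3.82e-04) = 3.42.

Conjugate base: NO₂⁻; pK_a = 3.42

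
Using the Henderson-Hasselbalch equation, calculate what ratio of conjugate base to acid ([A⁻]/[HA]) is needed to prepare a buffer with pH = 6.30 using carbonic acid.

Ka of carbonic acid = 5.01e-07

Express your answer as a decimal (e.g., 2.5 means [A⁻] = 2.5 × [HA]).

pKa = -log(5.01e-07) = 6.3002. pH = pKa + log([A⁻]/[HA]), so log([A⁻]/[HA]) = pH − pKa = 6.30 − 6.3002 = -0.0002. [A⁻]/[HA] = 10^(-0.0002) = 1.00

[A⁻]/[HA] = 1.00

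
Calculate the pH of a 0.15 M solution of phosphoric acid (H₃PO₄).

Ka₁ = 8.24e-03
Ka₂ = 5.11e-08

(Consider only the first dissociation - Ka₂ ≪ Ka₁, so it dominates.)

First dissociation dominates. From Ka₁ = [H⁺][HA⁻]/[H₂A], x² + Ka₁·x − Ka₁·C = 0 with C = 0.15 M and Ka₁ = 8.24e-03. Solving: [H⁺] = (−Ka₁ + √(Ka₁² + 4·Ka₁·C)) / 2 = 3.1277e-02 M. pH = -log(3.1277e-02) = 1.50.

pH = 1.50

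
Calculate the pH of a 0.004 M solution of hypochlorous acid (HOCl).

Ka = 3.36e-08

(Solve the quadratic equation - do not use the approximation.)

x² + Ka×x - Ka×C = 0. Using quadratic formula: [H⁺] = 1.1576e-05

pH = 4.94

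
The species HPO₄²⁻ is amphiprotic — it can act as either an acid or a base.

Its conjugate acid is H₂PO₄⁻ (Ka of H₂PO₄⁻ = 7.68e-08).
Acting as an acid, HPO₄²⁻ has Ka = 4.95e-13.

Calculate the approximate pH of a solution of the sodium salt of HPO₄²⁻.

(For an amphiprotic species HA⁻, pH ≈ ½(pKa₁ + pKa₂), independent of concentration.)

pKa₁ = -log(7.68e-08) = 7.11; pKa₂ = -log(4.95e-13) = 12.31. For an amphiprotic species, pH ≈ ½(pKa₁ + pKa₂) = ½(7.11 + 12.31) = 9.71.

pH = 9.71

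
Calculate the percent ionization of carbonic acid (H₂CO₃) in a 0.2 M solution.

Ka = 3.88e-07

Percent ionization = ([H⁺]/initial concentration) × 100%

Using Ka equilibrium: x² + Ka×x - Ka×C = 0. Solving: [H⁺] = 2.7837e-04. Percent = (2.7837e-04/0.2) × 100

Percent ionization = 0.139%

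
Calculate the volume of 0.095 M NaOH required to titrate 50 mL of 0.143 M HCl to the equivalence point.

At equivalence: moles acid = moles base. moles HCl = 0.143 × 50/1000 = 0.00715 mol. V_base = moles / 0.095 × 1000 = 75.3 mL.

V_{base} = 75.3 mL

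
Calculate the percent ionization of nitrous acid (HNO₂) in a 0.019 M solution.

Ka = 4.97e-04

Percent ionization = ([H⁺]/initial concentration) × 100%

Using Ka equilibrium: x² + Ka×x - Ka×C = 0. Solving: [H⁺] = 2.8345e-03. Percent = (2.8345e-03/0.019) × 100

Percent ionization = 14.9%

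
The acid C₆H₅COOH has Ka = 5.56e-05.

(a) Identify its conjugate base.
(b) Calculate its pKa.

(a) The conjugate base is formed by removing one H⁺ from C₆H₅COOH, giving C₆H₅COO⁻. (b) pKa = -log(Ka) = -log(5.56e-05) = 4.25.

Conjugate base: C₆H₅COO⁻; pK_a = 4.25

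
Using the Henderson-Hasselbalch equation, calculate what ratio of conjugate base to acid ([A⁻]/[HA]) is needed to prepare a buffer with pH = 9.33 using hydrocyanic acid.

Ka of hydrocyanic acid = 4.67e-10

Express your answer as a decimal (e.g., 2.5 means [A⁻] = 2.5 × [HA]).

pKa = -log(4.67e-10) = 9.3307. pH = pKa + log([A⁻]/[HA]), so log([A⁻]/[HA]) = pH − pKa = 9.33 − 9.3307 = -0.0007. [A⁻]/[HA] = 10^(-0.0007) = 0.998

[A⁻]/[HA] = 0.998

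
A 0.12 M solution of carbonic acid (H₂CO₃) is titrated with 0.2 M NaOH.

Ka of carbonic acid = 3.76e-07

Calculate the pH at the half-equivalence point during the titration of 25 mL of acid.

At half-equivalence [HA] = [A⁻], so Henderson-Hasselbalch gives pH = pKa = -log(3.76e-07) = 6.42.

pH = pKa = 6.42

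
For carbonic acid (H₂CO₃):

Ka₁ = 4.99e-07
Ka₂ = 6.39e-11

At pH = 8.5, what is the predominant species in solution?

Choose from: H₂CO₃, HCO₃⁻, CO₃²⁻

pKa₁ = 6.30, pKa₂ = 10.19. For a polyprotic acid the predominant species crosses at each pKa: below pKa_n the protonated form dominates, above it the deprotonated form does. At pH = 8.5, the predominant species is HCO₃⁻.

HCO₃⁻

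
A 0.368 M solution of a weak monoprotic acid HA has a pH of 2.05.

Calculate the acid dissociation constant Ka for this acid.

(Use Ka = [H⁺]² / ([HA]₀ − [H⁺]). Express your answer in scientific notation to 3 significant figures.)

[H⁺] = 10^(−pH) = 10^(−2.05) = 8.913e-03 M. For HA ⇌ H⁺ + A⁻, Ka = [H⁺][A⁻]/[HA] = [H⁺]² / ([HA]₀ − [H⁺]) = (8.913e-03)² / (0.368 − 8.913e-03) = 2.21e-04.

K_a = 2.21e-04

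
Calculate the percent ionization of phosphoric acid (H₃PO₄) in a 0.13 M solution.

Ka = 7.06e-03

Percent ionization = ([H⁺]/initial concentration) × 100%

Using Ka equilibrium: x² + Ka×x - Ka×C = 0. Solving: [H⁺] = 2.6970e-02. Percent = (2.6970e-02/0.13) × 100

Percent ionization = 20.7%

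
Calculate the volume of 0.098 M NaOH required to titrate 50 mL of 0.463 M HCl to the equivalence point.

At equivalence: moles acid = moles base. moles HCl = 0.463 × 50/1000 = 0.02315 mol. V_base = moles / 0.098 × 1000 = 236.2 mL.

V_{base} = 236.2 mL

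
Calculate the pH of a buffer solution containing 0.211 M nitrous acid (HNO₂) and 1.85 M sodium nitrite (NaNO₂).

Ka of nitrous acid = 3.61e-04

pKa = -log(3.61e-04) = 3.44. pH = pKa + log([A⁻]/[HA]) = 3.44 + log(1.85/0.211)

pH = 4.39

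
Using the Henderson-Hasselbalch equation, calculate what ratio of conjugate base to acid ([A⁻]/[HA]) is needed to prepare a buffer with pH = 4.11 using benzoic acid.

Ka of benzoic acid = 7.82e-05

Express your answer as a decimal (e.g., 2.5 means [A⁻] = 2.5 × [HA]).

pKa = -log(7.82e-05) = 4.1068. pH = pKa + log([A⁻]/[HA]), so log([A⁻]/[HA]) = pH − pKa = 4.11 − 4.1068 = 0.0032. [A⁻]/[HA] = 10^(0.0032) = 1.01

[A⁻]/[HA] = 1.01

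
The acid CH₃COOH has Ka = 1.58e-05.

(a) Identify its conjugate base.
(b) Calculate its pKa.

(a) The conjugate base is formed by removing one H⁺ from CH₃COOH, giving CH₃COO⁻. (b) pKa = -log(Ka) = -log(1.58e-05) = 4.80.

Conjugate base: CH₃COO⁻; pK_a = 4.80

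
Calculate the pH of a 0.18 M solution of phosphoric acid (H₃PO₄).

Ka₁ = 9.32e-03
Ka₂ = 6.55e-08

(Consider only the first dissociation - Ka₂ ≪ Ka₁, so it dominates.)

First dissociation dominates. From Ka₁ = [H⁺][HA⁻]/[H₂A], x² + Ka₁·x − Ka₁·C = 0 with C = 0.18 M and Ka₁ = 9.32e-03. Solving: [H⁺] = (−Ka₁ + √(Ka₁² + 4·Ka₁·C)) / 2 = 3.6563e-02 M. pH = -log(3.6563e-02) = 1.44.

pH = 1.44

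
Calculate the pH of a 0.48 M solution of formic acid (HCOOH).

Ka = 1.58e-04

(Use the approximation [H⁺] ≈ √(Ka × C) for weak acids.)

[H⁺] = √(Ka × C) = √(1.58e-04 × 0.48) = 8.7086e-03. pH = -log(8.7086e-03)

pH = 2.06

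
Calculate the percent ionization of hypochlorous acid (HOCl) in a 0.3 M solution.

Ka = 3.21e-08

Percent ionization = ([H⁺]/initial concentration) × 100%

Using Ka equilibrium: x² + Ka×x - Ka×C = 0. Solving: [H⁺] = 9.8117e-05. Percent = (9.8117e-05/0.3) × 100

Percent ionization = 0.0327%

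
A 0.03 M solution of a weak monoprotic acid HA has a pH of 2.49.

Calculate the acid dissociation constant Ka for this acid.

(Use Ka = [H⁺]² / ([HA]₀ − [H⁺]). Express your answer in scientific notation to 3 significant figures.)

[H⁺] = 10^(−pH) = 10^(−2.49) = 3.236e-03 M. For HA ⇌ H⁺ + A⁻, Ka = [H⁺][A⁻]/[HA] = [H⁺]² / ([HA]₀ − [H⁺]) = (3.236e-03)² / (0.03 − 3.236e-03) = 3.91e-04.

K_a = 3.91e-04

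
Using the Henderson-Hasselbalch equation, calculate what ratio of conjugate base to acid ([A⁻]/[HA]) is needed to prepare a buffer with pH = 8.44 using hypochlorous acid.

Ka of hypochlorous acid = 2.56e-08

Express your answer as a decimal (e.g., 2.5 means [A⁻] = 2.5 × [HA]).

pKa = -log(2.56e-08) = 7.5918. pH = pKa + log([A⁻]/[HA]), so log([A⁻]/[HA]) = pH − pKa = 8.44 − 7.5918 = 0.8482. [A⁻]/[HA] = 10^(0.8482) = 7.05

[A⁻]/[HA] = 7.05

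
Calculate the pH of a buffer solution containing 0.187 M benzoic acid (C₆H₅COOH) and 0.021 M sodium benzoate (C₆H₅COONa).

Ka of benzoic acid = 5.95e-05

pKa = -log(5.95e-05) = 4.23. pH = pKa + log([A⁻]/[HA]) = 4.23 + log(0.021/0.187)

pH = 3.28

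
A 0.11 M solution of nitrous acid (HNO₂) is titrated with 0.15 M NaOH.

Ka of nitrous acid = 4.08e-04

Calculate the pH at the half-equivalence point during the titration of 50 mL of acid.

At half-equivalence [HA] = [A⁻], so Henderson-Hasselbalch gives pH = pKa = -log(4.08e-04) = 3.39.

pH = pKa = 3.39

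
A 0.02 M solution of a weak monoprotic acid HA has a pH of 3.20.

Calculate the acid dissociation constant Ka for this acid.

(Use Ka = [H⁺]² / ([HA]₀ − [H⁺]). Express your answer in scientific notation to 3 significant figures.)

[H⁺] = 10^(−pH) = 10^(−3.20) = 6.310e-04 M. For HA ⇌ H⁺ + A⁻, Ka = [H⁺][A⁻]/[HA] = [H⁺]² / ([HA]₀ − [H⁺]) = (6.310e-04)² / (0.02 − 6.310e-04) = 2.06e-05.

K_a = 2.06e-05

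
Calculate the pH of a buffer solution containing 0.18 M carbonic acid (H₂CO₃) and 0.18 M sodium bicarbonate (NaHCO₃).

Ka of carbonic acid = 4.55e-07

pKa = -log(4.55e-07) = 6.34. pH = pKa + log([A⁻]/[HA]) = 6.34 + log(0.18/0.18)

pH = 6.34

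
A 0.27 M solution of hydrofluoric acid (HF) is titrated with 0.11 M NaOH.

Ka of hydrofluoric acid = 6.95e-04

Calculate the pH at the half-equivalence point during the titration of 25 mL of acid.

At half-equivalence [HA] = [A⁻], so Henderson-Hasselbalch gives pH = pKa = -log(6.95e-04) = 3.16.

pH = pKa = 3.16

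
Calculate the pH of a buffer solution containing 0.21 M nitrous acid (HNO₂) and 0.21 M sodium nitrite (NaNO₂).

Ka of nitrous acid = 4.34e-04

pKa = -log(4.34e-04) = 3.36. pH = pKa + log([A⁻]/[HA]) = 3.36 + log(0.21/0.21)

pH = 3.36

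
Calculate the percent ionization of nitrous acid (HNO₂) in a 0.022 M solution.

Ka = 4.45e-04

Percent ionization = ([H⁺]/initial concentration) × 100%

Using Ka equilibrium: x² + Ka×x - Ka×C = 0. Solving: [H⁺] = 2.9143e-03. Percent = (2.9143e-03/0.022) × 100

Percent ionization = 13.2%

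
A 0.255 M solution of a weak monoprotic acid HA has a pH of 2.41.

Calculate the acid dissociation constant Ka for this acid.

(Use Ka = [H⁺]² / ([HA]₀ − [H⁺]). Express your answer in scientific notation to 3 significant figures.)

[H⁺] = 10^(−pH) = 10^(−2.41) = 3.890e-03 M. For HA ⇌ H⁺ + A⁻, Ka = [H⁺][A⁻]/[HA] = [H⁺]² / ([HA]₀ − [H⁺]) = (3.890e-03)² / (0.255 − 3.890e-03) = 6.03e-05.

K_a = 6.03e-05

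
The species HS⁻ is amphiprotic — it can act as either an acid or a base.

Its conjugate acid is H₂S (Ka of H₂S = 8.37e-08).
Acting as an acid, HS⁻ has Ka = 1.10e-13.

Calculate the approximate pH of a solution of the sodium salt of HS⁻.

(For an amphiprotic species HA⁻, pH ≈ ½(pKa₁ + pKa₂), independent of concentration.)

pKa₁ = -log(8.37e-08) = 7.08; pKa₂ = -log(1.10e-13) = 12.96. For an amphiprotic species, pH ≈ ½(pKa₁ + pKa₂) = ½(7.08 + 12.96) = 10.02.

pH = 10.02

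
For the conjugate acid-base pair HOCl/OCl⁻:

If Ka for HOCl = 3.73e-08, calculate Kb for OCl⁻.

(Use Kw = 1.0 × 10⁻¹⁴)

For a conjugate pair Ka × Kb = Kw, so Kb = Kw/Ka = 1.0 × 10⁻¹⁴ / 3.73e-08 = 2.68e-07.

K_b = 2.68e-07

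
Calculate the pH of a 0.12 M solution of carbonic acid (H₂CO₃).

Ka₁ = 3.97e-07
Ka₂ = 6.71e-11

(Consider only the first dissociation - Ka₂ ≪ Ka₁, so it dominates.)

First dissociation dominates. From Ka₁ = [H⁺][HA⁻]/[H₂A], x² + Ka₁·x − Ka₁·C = 0 with C = 0.12 M and Ka₁ = 3.97e-07. Solving: [H⁺] = (−Ka₁ + √(Ka₁² + 4·Ka₁·C)) / 2 = 2.1807e-04 M. pH = -log(2.1807e-04) = 3.66.

pH = 3.66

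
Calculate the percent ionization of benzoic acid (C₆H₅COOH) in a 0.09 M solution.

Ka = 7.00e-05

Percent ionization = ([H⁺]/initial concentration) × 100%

Using Ka equilibrium: x² + Ka×x - Ka×C = 0. Solving: [H⁺] = 2.4752e-03. Percent = (2.4752e-03/0.09) × 100

Percent ionization = 2.75%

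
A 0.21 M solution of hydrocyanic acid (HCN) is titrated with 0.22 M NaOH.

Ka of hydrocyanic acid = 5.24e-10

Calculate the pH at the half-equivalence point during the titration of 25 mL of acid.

At half-equivalence [HA] = [A⁻], so Henderson-Hasselbalch gives pH = pKa = -log(5.24e-10) = 9.28.

pH = pKa = 9.28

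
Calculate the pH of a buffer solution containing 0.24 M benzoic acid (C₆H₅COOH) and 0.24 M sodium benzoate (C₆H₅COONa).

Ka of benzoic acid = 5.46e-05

pKa = -log(5.46e-05) = 4.26. pH = pKa + log([A⁻]/[HA]) = 4.26 + log(0.24/0.24)

pH = 4.26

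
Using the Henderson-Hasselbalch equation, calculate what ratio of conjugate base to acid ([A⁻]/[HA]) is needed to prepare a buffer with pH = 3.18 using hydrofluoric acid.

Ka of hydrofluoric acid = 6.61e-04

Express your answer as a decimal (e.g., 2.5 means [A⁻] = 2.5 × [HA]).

pKa = -log(6.61e-04) = 3.1798. pH = pKa + log([A⁻]/[HA]), so log([A⁻]/[HA]) = pH − pKa = 3.18 − 3.1798 = 0.0002. [A⁻]/[HA] = 10^(0.0002) = 1.00

[A⁻]/[HA] = 1.00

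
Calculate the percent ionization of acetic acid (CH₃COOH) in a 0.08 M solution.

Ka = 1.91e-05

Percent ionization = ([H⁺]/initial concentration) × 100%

Using Ka equilibrium: x² + Ka×x - Ka×C = 0. Solving: [H⁺] = 1.2266e-03. Percent = (1.2266e-03/0.08) × 100

Percent ionization = 1.53%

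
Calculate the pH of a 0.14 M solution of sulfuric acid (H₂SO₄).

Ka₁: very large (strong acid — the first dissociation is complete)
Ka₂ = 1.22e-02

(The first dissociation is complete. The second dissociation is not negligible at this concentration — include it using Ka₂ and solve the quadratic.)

First dissociation is complete: [H⁺]₀ = [HSO₄⁻]₀ = C = 0.14 M. Second dissociation HSO₄⁻ ⇌ H⁺ + SO₄²⁻: let x = [SO₄²⁻]. Ka₂ = (C + x)·x / (C − x) = 1.22e-02 → x² + (C + Ka₂)·x − Ka₂·C = 0 → x² + 0.15220·x − 1.708e-03 = 0. x = (−0.15220 + √(0.15220² + 4 × 1.708e-03)) / 2 = 1.0498e-02 M. [H⁺] = C + x = 0.14 + 1.0498e-02 = 1.5050e-01 M. pH = -log(1.5050e-01) = 0.82.

pH = 0.82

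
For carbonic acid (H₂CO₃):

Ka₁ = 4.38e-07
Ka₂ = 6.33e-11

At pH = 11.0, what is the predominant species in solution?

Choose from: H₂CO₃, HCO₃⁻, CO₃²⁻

pKa₁ = 6.36, pKa₂ = 10.20. For a polyprotic acid the predominant species crosses at each pKa: below pKa_n the protonated form dominates, above it the deprotonated form does. At pH = 11.0, the predominant species is CO₃²⁻.

CO₃²⁻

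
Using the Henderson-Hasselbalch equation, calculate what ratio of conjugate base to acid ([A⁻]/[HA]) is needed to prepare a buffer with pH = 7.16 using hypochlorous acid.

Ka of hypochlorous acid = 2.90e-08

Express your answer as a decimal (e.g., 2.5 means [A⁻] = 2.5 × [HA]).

pKa = -log(2.90e-08) = 7.5376. pH = pKa + log([A⁻]/[HA]), so log([A⁻]/[HA]) = pH − pKa = 7.16 − 7.5376 = -0.3776. [A⁻]/[HA] = 10^(-0.3776) = 0.419

[A⁻]/[HA] = 0.419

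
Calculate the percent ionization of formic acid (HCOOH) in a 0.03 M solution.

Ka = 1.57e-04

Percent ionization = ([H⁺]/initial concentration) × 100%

Using Ka equilibrium: x² + Ka×x - Ka×C = 0. Solving: [H⁺] = 2.0932e-03. Percent = (2.0932e-03/0.03) × 100

Percent ionization = 6.98%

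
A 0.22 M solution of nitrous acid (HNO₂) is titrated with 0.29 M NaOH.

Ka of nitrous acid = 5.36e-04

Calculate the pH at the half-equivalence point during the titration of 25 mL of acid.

At half-equivalence [HA] = [A⁻], so Henderson-Hasselbalch gives pH = pKa = -log(5.36e-04) = 3.27.

pH = pKa = 3.27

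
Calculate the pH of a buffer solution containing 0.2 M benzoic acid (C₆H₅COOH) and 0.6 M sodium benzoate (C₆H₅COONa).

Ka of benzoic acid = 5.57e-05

pKa = -log(5.57e-05) = 4.25. pH = pKa + log([A⁻]/[HA]) = 4.25 + log(0.6/0.2)

pH = 4.73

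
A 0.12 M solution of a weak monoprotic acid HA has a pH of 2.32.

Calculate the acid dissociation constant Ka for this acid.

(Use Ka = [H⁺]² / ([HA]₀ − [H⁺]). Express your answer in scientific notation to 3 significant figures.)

[H⁺] = 10^(−pH) = 10^(−2.32) = 4.786e-03 M. For HA ⇌ H⁺ + A⁻, Ka = [H⁺][A⁻]/[HA] = [H⁺]² / ([HA]₀ − [H⁺]) = (4.786e-03)² / (0.12 − 4.786e-03) = 1.99e-04.

K_a = 1.99e-04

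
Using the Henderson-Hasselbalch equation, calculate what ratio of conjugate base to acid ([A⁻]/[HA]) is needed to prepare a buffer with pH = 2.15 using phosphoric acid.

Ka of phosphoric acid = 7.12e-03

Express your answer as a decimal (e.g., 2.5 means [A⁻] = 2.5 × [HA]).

pKa = -log(7.12e-03) = 2.1475. pH = pKa + log([A⁻]/[HA]), so log([A⁻]/[HA]) = pH − pKa = 2.15 − 2.1475 = 0.0025. [A⁻]/[HA] = 10^(0.0025) = 1.01

[A⁻]/[HA] = 1.01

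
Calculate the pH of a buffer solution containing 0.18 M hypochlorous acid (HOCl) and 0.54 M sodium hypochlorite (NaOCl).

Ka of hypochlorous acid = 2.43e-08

pKa = -log(2.43e-08) = 7.61. pH = pKa + log([A⁻]/[HA]) = 7.61 + log(0.54/0.18)

pH = 8.09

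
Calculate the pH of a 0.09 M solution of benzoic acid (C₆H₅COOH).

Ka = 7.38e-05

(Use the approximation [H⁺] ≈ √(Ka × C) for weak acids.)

[H⁺] = √(Ka × C) = √(7.38e-05 × 0.09) = 2.5772e-03. pH = -log(2.5772e-03)

pH = 2.59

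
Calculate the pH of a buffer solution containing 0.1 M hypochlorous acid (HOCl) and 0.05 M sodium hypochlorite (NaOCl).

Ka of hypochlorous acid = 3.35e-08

pKa = -log(3.35e-08) = 7.47. pH = pKa + log([A⁻]/[HA]) = 7.47 + log(0.05/0.1)

pH = 7.17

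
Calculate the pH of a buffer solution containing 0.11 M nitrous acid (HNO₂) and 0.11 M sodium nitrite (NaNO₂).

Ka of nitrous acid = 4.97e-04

pKa = -log(4.97e-04) = 3.30. pH = pKa + log([A⁻]/[HA]) = 3.30 + log(0.11/0.11)

pH = 3.30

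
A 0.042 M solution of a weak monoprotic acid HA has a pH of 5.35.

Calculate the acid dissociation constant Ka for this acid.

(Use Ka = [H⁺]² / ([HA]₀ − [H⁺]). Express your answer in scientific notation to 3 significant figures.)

[H⁺] = 10^(−pH) = 10^(−5.35) = 4.467e-06 M. For HA ⇌ H⁺ + A⁻, Ka = [H⁺][A⁻]/[HA] = [H⁺]² / ([HA]₀ − [H⁺]) = (4.467e-06)² / (0.042 − 4.467e-06) = 4.75e-10.

K_a = 4.75e-10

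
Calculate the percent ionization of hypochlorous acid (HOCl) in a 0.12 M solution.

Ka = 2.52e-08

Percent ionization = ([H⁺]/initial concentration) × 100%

Using Ka equilibrium: x² + Ka×x - Ka×C = 0. Solving: [H⁺] = 5.4978e-05. Percent = (5.4978e-05/0.12) × 100

Percent ionization = 0.0458%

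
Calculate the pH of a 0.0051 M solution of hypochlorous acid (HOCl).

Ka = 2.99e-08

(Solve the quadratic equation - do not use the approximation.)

x² + Ka×x - Ka×C = 0. Using quadratic formula: [H⁺] = 1.2334e-05

pH = 4.91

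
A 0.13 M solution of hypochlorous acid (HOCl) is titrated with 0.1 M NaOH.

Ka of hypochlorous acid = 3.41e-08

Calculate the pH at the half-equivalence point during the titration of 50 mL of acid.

At half-equivalence [HA] = [A⁻], so Henderson-Hasselbalch gives pH = pKa = -log(3.41e-08) = 7.47.

pH = pKa = 7.47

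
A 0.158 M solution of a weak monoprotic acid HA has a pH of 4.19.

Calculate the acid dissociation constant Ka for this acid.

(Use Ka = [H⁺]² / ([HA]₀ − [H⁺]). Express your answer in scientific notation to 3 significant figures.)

[H⁺] = 10^(−pH) = 10^(−4.19) = 6.457e-05 M. For HA ⇌ H⁺ + A⁻, Ka = [H⁺][A⁻]/[HA] = [H⁺]² / ([HA]₀ − [H⁺]) = (6.457e-05)² / (0.158 − 6.457e-05) = 2.64e-08.

K_a = 2.64e-08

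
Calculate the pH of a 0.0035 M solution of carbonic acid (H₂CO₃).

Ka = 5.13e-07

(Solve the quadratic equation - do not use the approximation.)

x² + Ka×x - Ka×C = 0. Using quadratic formula: [H⁺] = 4.2118e-05

pH = 4.38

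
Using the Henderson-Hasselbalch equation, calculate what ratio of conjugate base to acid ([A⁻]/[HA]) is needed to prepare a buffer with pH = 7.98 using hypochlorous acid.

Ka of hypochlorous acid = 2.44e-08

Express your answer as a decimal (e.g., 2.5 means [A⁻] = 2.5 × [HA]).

pKa = -log(2.44e-08) = 7.6126. pH = pKa + log([A⁻]/[HA]), so log([A⁻]/[HA]) = pH − pKa = 7.98 − 7.6126 = 0.3674. [A⁻]/[HA] = 10^(0.3674) = 2.33

[A⁻]/[HA] = 2.33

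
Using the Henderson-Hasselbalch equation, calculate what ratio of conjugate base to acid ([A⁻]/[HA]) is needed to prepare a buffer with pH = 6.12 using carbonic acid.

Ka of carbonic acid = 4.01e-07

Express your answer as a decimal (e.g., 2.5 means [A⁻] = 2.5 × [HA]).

pKa = -log(4.01e-07) = 6.3969. pH = pKa + log([A⁻]/[HA]), so log([A⁻]/[HA]) = pH − pKa = 6.12 − 6.3969 = -0.2769. [A⁻]/[HA] = 10^(-0.2769) = 0.529

[A⁻]/[HA] = 0.529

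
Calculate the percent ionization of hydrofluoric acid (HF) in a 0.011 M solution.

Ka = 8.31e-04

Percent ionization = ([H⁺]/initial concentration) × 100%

Using Ka equilibrium: x² + Ka×x - Ka×C = 0. Solving: [H⁺] = 2.6363e-03. Percent = (2.6363e-03/0.011) × 100

Percent ionization = 24%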